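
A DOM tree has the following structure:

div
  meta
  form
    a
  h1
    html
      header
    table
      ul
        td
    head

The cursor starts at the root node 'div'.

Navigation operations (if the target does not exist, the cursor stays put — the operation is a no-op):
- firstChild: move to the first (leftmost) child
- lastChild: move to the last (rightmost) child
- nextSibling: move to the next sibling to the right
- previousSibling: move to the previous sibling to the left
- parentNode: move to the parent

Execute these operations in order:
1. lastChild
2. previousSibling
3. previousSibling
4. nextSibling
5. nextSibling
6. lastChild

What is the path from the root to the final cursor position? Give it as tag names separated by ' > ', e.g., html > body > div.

Answer: div > h1 > head

Derivation:
After 1 (lastChild): h1
After 2 (previousSibling): form
After 3 (previousSibling): meta
After 4 (nextSibling): form
After 5 (nextSibling): h1
After 6 (lastChild): head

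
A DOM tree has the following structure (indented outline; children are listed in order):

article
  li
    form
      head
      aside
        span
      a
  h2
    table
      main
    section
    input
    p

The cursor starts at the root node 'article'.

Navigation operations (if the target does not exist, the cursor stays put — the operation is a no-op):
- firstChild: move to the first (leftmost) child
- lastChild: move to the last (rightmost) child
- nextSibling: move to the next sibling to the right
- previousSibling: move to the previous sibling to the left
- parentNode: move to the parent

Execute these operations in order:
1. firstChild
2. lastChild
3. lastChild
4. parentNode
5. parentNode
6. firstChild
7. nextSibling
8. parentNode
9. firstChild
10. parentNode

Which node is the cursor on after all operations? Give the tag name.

After 1 (firstChild): li
After 2 (lastChild): form
After 3 (lastChild): a
After 4 (parentNode): form
After 5 (parentNode): li
After 6 (firstChild): form
After 7 (nextSibling): form (no-op, stayed)
After 8 (parentNode): li
After 9 (firstChild): form
After 10 (parentNode): li

Answer: li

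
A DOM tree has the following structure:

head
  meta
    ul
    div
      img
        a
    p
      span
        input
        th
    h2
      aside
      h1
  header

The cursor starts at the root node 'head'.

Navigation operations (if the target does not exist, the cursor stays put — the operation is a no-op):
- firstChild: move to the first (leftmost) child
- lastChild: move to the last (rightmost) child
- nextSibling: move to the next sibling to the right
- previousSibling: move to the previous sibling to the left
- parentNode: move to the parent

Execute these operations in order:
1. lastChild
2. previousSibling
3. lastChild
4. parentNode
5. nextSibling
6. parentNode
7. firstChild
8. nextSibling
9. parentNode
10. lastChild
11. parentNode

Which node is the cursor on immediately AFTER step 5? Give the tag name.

Answer: header

Derivation:
After 1 (lastChild): header
After 2 (previousSibling): meta
After 3 (lastChild): h2
After 4 (parentNode): meta
After 5 (nextSibling): header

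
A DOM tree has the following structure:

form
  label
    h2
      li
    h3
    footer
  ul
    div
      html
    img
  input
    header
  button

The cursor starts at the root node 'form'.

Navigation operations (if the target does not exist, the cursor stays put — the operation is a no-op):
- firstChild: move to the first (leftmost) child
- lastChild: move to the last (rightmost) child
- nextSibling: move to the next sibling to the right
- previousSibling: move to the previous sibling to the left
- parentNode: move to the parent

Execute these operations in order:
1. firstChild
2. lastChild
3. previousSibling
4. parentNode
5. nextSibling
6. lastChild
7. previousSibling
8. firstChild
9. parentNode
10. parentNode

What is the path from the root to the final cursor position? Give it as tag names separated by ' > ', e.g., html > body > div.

Answer: form > ul

Derivation:
After 1 (firstChild): label
After 2 (lastChild): footer
After 3 (previousSibling): h3
After 4 (parentNode): label
After 5 (nextSibling): ul
After 6 (lastChild): img
After 7 (previousSibling): div
After 8 (firstChild): html
After 9 (parentNode): div
After 10 (parentNode): ul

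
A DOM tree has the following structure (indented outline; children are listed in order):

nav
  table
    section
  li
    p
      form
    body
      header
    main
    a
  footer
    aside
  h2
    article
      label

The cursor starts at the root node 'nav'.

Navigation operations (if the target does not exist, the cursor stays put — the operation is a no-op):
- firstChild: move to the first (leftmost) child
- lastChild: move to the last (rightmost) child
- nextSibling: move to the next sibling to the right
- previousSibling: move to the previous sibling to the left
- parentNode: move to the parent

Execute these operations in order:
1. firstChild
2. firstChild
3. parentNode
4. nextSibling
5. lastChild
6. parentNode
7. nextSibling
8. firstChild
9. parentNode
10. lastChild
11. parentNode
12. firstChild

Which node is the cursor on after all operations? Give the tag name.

Answer: aside

Derivation:
After 1 (firstChild): table
After 2 (firstChild): section
After 3 (parentNode): table
After 4 (nextSibling): li
After 5 (lastChild): a
After 6 (parentNode): li
After 7 (nextSibling): footer
After 8 (firstChild): aside
After 9 (parentNode): footer
After 10 (lastChild): aside
After 11 (parentNode): footer
After 12 (firstChild): aside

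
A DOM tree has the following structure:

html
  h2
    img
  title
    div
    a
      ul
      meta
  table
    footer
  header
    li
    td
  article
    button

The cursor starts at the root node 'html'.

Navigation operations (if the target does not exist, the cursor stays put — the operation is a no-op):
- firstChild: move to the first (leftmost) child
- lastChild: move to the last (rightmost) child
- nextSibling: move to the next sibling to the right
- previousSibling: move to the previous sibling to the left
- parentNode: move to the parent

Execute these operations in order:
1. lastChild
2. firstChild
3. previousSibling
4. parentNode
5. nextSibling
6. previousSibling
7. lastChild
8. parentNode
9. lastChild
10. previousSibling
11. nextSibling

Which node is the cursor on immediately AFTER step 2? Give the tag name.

After 1 (lastChild): article
After 2 (firstChild): button

Answer: button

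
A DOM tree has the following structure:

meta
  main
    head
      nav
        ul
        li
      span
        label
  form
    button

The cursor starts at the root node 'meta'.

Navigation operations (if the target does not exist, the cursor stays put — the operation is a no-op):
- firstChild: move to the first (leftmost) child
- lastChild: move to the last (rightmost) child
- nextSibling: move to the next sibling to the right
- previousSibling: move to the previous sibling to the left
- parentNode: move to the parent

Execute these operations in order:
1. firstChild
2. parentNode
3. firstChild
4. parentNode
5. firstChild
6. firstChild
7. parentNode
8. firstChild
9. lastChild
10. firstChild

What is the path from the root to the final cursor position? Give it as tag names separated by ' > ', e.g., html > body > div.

Answer: meta > main > head > span > label

Derivation:
After 1 (firstChild): main
After 2 (parentNode): meta
After 3 (firstChild): main
After 4 (parentNode): meta
After 5 (firstChild): main
After 6 (firstChild): head
After 7 (parentNode): main
After 8 (firstChild): head
After 9 (lastChild): span
After 10 (firstChild): label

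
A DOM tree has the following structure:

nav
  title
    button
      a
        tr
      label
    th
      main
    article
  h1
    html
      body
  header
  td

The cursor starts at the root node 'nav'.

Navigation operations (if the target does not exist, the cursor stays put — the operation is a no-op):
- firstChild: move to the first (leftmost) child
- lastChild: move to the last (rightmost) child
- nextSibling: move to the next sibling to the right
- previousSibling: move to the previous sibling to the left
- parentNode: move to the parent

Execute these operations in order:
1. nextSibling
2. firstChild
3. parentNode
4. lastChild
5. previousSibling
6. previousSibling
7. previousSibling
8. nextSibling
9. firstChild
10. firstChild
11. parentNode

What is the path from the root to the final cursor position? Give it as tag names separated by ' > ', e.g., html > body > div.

After 1 (nextSibling): nav (no-op, stayed)
After 2 (firstChild): title
After 3 (parentNode): nav
After 4 (lastChild): td
After 5 (previousSibling): header
After 6 (previousSibling): h1
After 7 (previousSibling): title
After 8 (nextSibling): h1
After 9 (firstChild): html
After 10 (firstChild): body
After 11 (parentNode): html

Answer: nav > h1 > html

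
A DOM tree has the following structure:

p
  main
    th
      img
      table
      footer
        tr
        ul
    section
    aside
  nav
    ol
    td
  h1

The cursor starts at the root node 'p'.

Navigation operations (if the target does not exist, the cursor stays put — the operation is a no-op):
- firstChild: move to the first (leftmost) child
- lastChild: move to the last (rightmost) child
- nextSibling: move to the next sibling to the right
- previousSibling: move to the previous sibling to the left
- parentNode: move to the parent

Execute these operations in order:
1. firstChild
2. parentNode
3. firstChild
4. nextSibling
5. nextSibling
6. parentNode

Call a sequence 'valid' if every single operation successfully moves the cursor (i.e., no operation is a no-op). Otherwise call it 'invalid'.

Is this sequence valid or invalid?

After 1 (firstChild): main
After 2 (parentNode): p
After 3 (firstChild): main
After 4 (nextSibling): nav
After 5 (nextSibling): h1
After 6 (parentNode): p

Answer: valid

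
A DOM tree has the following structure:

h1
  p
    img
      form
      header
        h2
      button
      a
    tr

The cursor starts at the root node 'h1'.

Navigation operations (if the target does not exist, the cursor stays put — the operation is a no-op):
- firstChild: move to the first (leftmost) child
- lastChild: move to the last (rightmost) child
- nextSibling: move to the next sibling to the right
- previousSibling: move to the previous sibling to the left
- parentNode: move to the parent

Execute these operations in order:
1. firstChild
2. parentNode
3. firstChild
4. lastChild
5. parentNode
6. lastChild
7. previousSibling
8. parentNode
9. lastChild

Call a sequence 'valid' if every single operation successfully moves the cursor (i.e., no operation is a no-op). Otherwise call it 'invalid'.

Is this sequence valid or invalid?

After 1 (firstChild): p
After 2 (parentNode): h1
After 3 (firstChild): p
After 4 (lastChild): tr
After 5 (parentNode): p
After 6 (lastChild): tr
After 7 (previousSibling): img
After 8 (parentNode): p
After 9 (lastChild): tr

Answer: valid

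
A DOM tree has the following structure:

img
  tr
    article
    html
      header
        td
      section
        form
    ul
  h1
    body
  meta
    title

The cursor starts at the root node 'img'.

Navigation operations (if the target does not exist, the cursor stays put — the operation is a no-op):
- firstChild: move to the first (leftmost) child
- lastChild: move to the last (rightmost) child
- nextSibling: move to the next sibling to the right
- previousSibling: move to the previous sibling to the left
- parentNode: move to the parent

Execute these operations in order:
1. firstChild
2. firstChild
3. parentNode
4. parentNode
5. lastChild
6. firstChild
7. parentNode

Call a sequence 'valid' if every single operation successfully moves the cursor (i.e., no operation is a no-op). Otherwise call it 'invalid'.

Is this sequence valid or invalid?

Answer: valid

Derivation:
After 1 (firstChild): tr
After 2 (firstChild): article
After 3 (parentNode): tr
After 4 (parentNode): img
After 5 (lastChild): meta
After 6 (firstChild): title
After 7 (parentNode): meta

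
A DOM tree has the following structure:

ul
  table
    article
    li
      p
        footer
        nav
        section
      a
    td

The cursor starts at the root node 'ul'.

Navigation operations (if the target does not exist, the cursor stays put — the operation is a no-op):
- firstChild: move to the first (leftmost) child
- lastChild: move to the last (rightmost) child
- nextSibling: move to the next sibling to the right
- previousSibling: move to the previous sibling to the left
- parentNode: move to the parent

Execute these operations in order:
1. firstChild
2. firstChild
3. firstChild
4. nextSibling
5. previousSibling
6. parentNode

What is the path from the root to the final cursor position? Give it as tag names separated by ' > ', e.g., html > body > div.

Answer: ul > table

Derivation:
After 1 (firstChild): table
After 2 (firstChild): article
After 3 (firstChild): article (no-op, stayed)
After 4 (nextSibling): li
After 5 (previousSibling): article
After 6 (parentNode): table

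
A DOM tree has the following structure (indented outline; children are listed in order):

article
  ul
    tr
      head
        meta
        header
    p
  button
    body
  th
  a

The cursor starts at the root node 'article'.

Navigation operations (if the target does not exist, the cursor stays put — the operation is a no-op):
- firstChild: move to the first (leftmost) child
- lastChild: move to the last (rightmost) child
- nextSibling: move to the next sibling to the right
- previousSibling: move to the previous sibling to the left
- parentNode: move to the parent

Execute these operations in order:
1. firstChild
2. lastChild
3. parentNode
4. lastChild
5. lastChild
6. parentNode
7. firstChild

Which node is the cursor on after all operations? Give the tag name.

Answer: tr

Derivation:
After 1 (firstChild): ul
After 2 (lastChild): p
After 3 (parentNode): ul
After 4 (lastChild): p
After 5 (lastChild): p (no-op, stayed)
After 6 (parentNode): ul
After 7 (firstChild): tr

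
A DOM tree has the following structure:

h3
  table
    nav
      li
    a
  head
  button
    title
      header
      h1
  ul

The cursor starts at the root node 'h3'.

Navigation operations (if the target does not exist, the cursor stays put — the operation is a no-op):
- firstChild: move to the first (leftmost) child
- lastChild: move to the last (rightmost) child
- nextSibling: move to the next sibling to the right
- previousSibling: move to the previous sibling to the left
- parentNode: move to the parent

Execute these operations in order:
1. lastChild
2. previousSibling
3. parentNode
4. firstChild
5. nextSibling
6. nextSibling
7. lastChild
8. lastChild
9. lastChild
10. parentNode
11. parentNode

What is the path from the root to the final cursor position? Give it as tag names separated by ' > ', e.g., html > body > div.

Answer: h3 > button

Derivation:
After 1 (lastChild): ul
After 2 (previousSibling): button
After 3 (parentNode): h3
After 4 (firstChild): table
After 5 (nextSibling): head
After 6 (nextSibling): button
After 7 (lastChild): title
After 8 (lastChild): h1
After 9 (lastChild): h1 (no-op, stayed)
After 10 (parentNode): title
After 11 (parentNode): button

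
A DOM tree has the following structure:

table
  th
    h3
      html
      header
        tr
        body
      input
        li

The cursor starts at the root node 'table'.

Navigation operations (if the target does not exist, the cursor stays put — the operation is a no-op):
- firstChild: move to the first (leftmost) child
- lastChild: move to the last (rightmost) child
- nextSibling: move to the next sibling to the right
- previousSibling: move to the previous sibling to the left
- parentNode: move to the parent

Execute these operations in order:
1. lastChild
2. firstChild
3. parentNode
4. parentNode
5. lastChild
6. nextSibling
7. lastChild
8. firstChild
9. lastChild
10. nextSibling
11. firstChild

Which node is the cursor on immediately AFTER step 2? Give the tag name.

After 1 (lastChild): th
After 2 (firstChild): h3

Answer: h3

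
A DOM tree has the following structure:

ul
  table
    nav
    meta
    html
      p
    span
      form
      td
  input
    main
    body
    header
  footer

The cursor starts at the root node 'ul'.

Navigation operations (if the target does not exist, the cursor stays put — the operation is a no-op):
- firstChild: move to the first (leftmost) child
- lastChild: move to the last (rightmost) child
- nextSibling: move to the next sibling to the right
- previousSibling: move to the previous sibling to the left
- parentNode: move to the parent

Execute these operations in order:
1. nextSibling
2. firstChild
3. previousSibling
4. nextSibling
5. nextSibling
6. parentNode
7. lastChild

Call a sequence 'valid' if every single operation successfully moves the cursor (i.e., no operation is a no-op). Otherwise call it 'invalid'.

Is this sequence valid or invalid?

Answer: invalid

Derivation:
After 1 (nextSibling): ul (no-op, stayed)
After 2 (firstChild): table
After 3 (previousSibling): table (no-op, stayed)
After 4 (nextSibling): input
After 5 (nextSibling): footer
After 6 (parentNode): ul
After 7 (lastChild): footer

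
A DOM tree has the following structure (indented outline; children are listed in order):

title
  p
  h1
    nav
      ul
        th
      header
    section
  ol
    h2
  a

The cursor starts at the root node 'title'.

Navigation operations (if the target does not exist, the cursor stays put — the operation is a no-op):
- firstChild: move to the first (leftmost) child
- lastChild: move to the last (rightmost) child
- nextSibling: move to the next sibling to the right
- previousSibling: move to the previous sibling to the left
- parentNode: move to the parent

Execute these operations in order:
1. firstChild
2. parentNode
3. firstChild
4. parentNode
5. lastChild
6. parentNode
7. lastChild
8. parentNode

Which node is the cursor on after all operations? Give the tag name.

Answer: title

Derivation:
After 1 (firstChild): p
After 2 (parentNode): title
After 3 (firstChild): p
After 4 (parentNode): title
After 5 (lastChild): a
After 6 (parentNode): title
After 7 (lastChild): a
After 8 (parentNode): title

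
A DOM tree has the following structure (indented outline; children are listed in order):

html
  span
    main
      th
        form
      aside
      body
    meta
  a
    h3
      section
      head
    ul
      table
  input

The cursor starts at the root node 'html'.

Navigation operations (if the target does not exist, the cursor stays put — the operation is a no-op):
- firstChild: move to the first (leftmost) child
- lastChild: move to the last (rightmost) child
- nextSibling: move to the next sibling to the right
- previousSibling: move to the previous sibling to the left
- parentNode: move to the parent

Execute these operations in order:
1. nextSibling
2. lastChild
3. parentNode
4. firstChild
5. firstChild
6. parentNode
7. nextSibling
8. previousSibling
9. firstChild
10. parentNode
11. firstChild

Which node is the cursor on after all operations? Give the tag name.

After 1 (nextSibling): html (no-op, stayed)
After 2 (lastChild): input
After 3 (parentNode): html
After 4 (firstChild): span
After 5 (firstChild): main
After 6 (parentNode): span
After 7 (nextSibling): a
After 8 (previousSibling): span
After 9 (firstChild): main
After 10 (parentNode): span
After 11 (firstChild): main

Answer: main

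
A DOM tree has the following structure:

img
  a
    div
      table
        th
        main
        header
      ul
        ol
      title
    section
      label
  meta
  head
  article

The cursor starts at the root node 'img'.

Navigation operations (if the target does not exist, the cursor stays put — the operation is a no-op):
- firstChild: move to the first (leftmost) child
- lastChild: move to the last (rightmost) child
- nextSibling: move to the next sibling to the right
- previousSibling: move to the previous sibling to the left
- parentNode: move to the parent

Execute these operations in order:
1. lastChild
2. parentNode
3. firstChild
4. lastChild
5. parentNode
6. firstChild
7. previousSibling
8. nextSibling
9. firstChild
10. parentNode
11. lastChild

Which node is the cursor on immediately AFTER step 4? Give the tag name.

Answer: section

Derivation:
After 1 (lastChild): article
After 2 (parentNode): img
After 3 (firstChild): a
After 4 (lastChild): section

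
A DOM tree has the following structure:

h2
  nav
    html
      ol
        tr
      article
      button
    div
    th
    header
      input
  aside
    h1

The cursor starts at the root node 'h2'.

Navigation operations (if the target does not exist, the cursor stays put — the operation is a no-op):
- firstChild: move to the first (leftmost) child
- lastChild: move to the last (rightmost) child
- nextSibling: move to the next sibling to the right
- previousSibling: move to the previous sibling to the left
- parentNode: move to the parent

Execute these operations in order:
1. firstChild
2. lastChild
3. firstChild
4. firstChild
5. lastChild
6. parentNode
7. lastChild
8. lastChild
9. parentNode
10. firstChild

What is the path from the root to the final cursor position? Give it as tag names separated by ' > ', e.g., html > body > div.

After 1 (firstChild): nav
After 2 (lastChild): header
After 3 (firstChild): input
After 4 (firstChild): input (no-op, stayed)
After 5 (lastChild): input (no-op, stayed)
After 6 (parentNode): header
After 7 (lastChild): input
After 8 (lastChild): input (no-op, stayed)
After 9 (parentNode): header
After 10 (firstChild): input

Answer: h2 > nav > header > input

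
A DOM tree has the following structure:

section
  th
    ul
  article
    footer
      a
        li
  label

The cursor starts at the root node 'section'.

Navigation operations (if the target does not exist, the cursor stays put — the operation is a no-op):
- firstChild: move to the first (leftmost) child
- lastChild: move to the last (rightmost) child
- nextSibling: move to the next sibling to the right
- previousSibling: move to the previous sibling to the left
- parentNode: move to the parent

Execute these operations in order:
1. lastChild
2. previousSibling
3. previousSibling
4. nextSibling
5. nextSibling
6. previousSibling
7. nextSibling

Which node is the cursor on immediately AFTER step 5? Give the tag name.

Answer: label

Derivation:
After 1 (lastChild): label
After 2 (previousSibling): article
After 3 (previousSibling): th
After 4 (nextSibling): article
After 5 (nextSibling): label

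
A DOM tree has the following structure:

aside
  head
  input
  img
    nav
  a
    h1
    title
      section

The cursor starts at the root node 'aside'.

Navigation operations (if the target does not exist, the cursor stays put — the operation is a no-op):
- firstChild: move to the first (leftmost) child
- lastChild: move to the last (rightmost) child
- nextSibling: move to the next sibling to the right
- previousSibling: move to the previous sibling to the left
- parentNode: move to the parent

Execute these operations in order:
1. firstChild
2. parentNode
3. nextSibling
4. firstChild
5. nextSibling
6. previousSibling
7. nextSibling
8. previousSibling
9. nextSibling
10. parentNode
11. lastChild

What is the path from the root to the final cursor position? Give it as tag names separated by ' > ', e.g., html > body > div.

After 1 (firstChild): head
After 2 (parentNode): aside
After 3 (nextSibling): aside (no-op, stayed)
After 4 (firstChild): head
After 5 (nextSibling): input
After 6 (previousSibling): head
After 7 (nextSibling): input
After 8 (previousSibling): head
After 9 (nextSibling): input
After 10 (parentNode): aside
After 11 (lastChild): a

Answer: aside > a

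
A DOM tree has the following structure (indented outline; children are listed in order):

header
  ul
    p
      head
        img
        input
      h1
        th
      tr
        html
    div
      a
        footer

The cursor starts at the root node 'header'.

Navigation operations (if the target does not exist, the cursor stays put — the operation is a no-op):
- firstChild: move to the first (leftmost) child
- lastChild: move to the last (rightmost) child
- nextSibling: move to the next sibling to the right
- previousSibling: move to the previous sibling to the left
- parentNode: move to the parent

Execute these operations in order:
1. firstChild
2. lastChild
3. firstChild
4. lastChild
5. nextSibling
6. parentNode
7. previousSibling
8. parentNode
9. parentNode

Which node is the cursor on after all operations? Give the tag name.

After 1 (firstChild): ul
After 2 (lastChild): div
After 3 (firstChild): a
After 4 (lastChild): footer
After 5 (nextSibling): footer (no-op, stayed)
After 6 (parentNode): a
After 7 (previousSibling): a (no-op, stayed)
After 8 (parentNode): div
After 9 (parentNode): ul

Answer: ul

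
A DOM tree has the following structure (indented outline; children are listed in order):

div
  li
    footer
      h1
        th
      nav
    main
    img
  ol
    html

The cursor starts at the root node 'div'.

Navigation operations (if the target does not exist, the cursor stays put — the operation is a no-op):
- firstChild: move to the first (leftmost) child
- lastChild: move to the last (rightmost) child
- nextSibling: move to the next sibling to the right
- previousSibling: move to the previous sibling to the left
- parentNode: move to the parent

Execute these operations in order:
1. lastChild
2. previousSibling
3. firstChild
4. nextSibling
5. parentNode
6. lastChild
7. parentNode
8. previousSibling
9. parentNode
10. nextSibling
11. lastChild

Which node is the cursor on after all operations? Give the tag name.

After 1 (lastChild): ol
After 2 (previousSibling): li
After 3 (firstChild): footer
After 4 (nextSibling): main
After 5 (parentNode): li
After 6 (lastChild): img
After 7 (parentNode): li
After 8 (previousSibling): li (no-op, stayed)
After 9 (parentNode): div
After 10 (nextSibling): div (no-op, stayed)
After 11 (lastChild): ol

Answer: ol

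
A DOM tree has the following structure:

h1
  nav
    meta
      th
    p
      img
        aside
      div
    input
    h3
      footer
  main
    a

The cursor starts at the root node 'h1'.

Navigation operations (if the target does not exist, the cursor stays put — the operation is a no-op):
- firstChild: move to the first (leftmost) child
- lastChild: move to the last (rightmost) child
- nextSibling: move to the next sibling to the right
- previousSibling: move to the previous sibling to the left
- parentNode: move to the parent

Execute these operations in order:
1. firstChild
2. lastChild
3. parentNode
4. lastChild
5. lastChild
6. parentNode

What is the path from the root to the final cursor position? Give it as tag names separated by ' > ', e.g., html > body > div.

After 1 (firstChild): nav
After 2 (lastChild): h3
After 3 (parentNode): nav
After 4 (lastChild): h3
After 5 (lastChild): footer
After 6 (parentNode): h3

Answer: h1 > nav > h3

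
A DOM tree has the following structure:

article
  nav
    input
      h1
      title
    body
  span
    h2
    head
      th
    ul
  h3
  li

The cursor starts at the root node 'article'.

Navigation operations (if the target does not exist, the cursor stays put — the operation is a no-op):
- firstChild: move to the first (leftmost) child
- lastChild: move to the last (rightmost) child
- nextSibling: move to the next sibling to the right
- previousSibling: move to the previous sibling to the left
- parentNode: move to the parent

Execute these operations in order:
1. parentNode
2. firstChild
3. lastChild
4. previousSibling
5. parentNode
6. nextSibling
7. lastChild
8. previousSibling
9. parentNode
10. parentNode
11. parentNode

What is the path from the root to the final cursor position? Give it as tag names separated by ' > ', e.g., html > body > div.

After 1 (parentNode): article (no-op, stayed)
After 2 (firstChild): nav
After 3 (lastChild): body
After 4 (previousSibling): input
After 5 (parentNode): nav
After 6 (nextSibling): span
After 7 (lastChild): ul
After 8 (previousSibling): head
After 9 (parentNode): span
After 10 (parentNode): article
After 11 (parentNode): article (no-op, stayed)

Answer: article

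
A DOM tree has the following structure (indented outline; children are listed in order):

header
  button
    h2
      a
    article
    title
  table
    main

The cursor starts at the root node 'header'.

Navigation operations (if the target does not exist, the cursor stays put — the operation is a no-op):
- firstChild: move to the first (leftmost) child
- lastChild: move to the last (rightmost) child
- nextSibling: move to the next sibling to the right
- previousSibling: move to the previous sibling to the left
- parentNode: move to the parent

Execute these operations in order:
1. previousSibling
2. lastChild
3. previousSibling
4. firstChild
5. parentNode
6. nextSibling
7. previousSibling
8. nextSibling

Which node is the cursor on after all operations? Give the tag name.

After 1 (previousSibling): header (no-op, stayed)
After 2 (lastChild): table
After 3 (previousSibling): button
After 4 (firstChild): h2
After 5 (parentNode): button
After 6 (nextSibling): table
After 7 (previousSibling): button
After 8 (nextSibling): table

Answer: table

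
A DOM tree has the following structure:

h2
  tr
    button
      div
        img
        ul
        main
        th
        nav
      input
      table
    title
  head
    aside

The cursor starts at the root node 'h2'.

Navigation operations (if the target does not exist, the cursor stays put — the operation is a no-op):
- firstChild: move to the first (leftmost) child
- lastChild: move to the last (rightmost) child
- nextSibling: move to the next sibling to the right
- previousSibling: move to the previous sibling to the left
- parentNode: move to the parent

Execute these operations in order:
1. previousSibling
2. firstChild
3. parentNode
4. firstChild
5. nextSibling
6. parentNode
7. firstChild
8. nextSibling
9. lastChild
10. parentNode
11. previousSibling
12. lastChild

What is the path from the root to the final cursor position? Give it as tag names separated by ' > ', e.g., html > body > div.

Answer: h2 > tr > title

Derivation:
After 1 (previousSibling): h2 (no-op, stayed)
After 2 (firstChild): tr
After 3 (parentNode): h2
After 4 (firstChild): tr
After 5 (nextSibling): head
After 6 (parentNode): h2
After 7 (firstChild): tr
After 8 (nextSibling): head
After 9 (lastChild): aside
After 10 (parentNode): head
After 11 (previousSibling): tr
After 12 (lastChild): title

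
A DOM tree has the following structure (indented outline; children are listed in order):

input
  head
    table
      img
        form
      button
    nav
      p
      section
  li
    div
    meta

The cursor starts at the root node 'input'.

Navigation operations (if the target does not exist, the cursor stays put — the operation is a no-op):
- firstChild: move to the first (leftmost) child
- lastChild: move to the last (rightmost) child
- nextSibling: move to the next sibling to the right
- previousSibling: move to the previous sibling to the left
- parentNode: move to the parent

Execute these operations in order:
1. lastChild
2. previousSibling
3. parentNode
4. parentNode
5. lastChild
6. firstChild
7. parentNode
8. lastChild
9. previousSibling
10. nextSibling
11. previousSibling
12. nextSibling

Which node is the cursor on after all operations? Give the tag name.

Answer: meta

Derivation:
After 1 (lastChild): li
After 2 (previousSibling): head
After 3 (parentNode): input
After 4 (parentNode): input (no-op, stayed)
After 5 (lastChild): li
After 6 (firstChild): div
After 7 (parentNode): li
After 8 (lastChild): meta
After 9 (previousSibling): div
After 10 (nextSibling): meta
After 11 (previousSibling): div
After 12 (nextSibling): meta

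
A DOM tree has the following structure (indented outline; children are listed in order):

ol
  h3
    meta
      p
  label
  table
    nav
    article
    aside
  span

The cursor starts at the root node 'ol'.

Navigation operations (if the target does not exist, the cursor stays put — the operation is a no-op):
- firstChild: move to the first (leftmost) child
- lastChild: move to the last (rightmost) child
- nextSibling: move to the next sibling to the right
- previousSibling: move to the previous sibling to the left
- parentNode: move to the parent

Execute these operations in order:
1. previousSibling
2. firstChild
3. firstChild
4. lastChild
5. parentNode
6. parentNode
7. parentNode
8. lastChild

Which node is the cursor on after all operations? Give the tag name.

After 1 (previousSibling): ol (no-op, stayed)
After 2 (firstChild): h3
After 3 (firstChild): meta
After 4 (lastChild): p
After 5 (parentNode): meta
After 6 (parentNode): h3
After 7 (parentNode): ol
After 8 (lastChild): span

Answer: span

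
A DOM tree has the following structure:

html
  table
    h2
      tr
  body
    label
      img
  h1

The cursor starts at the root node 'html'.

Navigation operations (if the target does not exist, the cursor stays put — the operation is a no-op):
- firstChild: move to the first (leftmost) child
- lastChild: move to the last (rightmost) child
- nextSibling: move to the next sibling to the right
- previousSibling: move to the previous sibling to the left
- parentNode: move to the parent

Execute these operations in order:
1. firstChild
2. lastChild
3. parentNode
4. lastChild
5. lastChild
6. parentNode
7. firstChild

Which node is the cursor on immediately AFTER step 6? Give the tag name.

Answer: h2

Derivation:
After 1 (firstChild): table
After 2 (lastChild): h2
After 3 (parentNode): table
After 4 (lastChild): h2
After 5 (lastChild): tr
After 6 (parentNode): h2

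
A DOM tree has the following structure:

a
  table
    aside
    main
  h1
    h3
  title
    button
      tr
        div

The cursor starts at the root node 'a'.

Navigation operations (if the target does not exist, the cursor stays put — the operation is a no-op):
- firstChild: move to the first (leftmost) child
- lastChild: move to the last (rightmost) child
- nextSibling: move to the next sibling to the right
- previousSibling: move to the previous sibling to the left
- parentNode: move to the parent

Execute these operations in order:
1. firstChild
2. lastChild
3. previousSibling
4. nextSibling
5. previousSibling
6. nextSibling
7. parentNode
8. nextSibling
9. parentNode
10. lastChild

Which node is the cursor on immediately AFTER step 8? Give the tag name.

After 1 (firstChild): table
After 2 (lastChild): main
After 3 (previousSibling): aside
After 4 (nextSibling): main
After 5 (previousSibling): aside
After 6 (nextSibling): main
After 7 (parentNode): table
After 8 (nextSibling): h1

Answer: h1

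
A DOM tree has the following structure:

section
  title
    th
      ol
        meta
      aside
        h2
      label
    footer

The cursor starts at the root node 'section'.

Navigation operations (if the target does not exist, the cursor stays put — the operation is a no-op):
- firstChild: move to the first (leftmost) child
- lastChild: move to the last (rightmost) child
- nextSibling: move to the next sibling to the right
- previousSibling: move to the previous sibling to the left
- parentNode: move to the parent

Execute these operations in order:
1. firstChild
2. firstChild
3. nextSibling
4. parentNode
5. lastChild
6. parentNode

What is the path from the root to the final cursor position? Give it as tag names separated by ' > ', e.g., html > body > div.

Answer: section > title

Derivation:
After 1 (firstChild): title
After 2 (firstChild): th
After 3 (nextSibling): footer
After 4 (parentNode): title
After 5 (lastChild): footer
After 6 (parentNode): title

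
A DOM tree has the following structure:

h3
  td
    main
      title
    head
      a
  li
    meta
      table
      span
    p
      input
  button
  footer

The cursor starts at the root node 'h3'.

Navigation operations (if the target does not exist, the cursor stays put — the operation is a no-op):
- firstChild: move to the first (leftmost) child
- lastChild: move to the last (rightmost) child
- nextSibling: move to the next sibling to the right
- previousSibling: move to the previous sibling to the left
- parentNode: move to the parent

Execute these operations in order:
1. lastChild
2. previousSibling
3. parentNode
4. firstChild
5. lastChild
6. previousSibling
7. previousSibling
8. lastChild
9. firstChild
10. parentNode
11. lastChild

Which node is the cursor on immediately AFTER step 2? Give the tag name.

Answer: button

Derivation:
After 1 (lastChild): footer
After 2 (previousSibling): button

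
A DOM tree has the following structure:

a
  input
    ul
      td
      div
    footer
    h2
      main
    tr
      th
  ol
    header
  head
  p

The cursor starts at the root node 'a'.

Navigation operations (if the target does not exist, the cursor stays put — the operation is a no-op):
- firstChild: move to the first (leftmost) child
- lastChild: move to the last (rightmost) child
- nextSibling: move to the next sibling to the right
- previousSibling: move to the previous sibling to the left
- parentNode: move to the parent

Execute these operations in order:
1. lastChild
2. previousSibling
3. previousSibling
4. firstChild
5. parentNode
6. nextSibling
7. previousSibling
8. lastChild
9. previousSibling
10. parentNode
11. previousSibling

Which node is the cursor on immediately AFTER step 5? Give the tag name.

Answer: ol

Derivation:
After 1 (lastChild): p
After 2 (previousSibling): head
After 3 (previousSibling): ol
After 4 (firstChild): header
After 5 (parentNode): ol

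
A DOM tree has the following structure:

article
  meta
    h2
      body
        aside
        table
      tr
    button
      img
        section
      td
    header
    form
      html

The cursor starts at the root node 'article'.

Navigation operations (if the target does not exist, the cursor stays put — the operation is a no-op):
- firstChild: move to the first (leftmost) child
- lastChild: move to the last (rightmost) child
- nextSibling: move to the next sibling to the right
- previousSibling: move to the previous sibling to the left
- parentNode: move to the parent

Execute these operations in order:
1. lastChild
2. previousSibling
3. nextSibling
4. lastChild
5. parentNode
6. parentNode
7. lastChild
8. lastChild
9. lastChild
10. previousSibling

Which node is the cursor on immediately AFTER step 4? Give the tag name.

Answer: form

Derivation:
After 1 (lastChild): meta
After 2 (previousSibling): meta (no-op, stayed)
After 3 (nextSibling): meta (no-op, stayed)
After 4 (lastChild): form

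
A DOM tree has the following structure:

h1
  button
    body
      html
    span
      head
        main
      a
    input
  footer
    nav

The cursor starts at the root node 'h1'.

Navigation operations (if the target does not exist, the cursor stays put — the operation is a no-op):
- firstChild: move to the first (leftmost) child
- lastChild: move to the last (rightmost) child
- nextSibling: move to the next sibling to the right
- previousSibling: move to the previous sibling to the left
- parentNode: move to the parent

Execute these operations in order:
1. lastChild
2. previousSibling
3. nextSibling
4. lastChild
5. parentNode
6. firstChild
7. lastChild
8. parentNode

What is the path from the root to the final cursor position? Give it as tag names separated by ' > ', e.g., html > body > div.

After 1 (lastChild): footer
After 2 (previousSibling): button
After 3 (nextSibling): footer
After 4 (lastChild): nav
After 5 (parentNode): footer
After 6 (firstChild): nav
After 7 (lastChild): nav (no-op, stayed)
After 8 (parentNode): footer

Answer: h1 > footer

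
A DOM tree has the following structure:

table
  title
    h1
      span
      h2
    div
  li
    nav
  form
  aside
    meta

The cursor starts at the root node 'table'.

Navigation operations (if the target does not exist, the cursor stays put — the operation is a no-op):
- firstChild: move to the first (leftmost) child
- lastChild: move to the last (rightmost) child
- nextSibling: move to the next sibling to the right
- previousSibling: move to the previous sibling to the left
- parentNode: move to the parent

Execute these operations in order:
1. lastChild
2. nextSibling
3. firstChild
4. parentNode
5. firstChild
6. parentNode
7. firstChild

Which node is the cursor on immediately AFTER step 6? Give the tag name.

Answer: aside

Derivation:
After 1 (lastChild): aside
After 2 (nextSibling): aside (no-op, stayed)
After 3 (firstChild): meta
After 4 (parentNode): aside
After 5 (firstChild): meta
After 6 (parentNode): aside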